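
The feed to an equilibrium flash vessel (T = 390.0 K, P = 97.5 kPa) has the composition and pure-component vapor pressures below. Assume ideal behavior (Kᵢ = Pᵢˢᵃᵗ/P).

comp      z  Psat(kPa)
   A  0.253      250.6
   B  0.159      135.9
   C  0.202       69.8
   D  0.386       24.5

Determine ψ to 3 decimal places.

Raoult's law: Kᵢ = Pᵢˢᵃᵗ/P = Pᵢˢᵃᵗ/97.5.
  K_A = 250.6/97.5 = 2.57026, K_B = 135.9/97.5 = 1.39385, K_C = 69.8/97.5 = 0.71590, K_D = 24.5/97.5 = 0.25128
Rachford–Rice: g(ψ) = Σ zᵢ(Kᵢ−1)/(1+ψ(Kᵢ−1)) = 0.
Feasibility: ΣzᵢKᵢ = 1.114, Σzᵢ/Kᵢ = 2.031 — both > 1, two phases present.
Newton–Raphson from ψ = 0.45:
  ψ = 0.450: g = -0.2157, g' = -0.746 → ψ = 0.161
  ψ = 0.161: g = -0.0126, g' = -0.717 → ψ = 0.143
Converged at ψ = 0.143.

ψ = 0.143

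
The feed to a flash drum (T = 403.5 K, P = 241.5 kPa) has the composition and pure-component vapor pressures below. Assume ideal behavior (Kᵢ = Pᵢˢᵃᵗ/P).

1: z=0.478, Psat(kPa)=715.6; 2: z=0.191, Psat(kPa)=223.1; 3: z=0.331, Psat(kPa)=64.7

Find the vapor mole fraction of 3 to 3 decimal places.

Raoult's law: Kᵢ = Pᵢˢᵃᵗ/P = Pᵢˢᵃᵗ/241.5.
  K_1 = 715.6/241.5 = 2.96315, K_2 = 223.1/241.5 = 0.92381, K_3 = 64.7/241.5 = 0.26791
Let ψ = V/F and solve Σ zᵢ(Kᵢ−1)/(1+ψ(Kᵢ−1)) = 0.
Check two-phase: ΣzᵢKᵢ = 1.682 > 1 and Σzᵢ/Kᵢ = 1.604 > 1, so g(0) = 0.682 > 0 and g(1) = -0.604 < 0.
Newton–Raphson from ψ = 0.48:
  ψ = 0.480: g = 0.0944, g' = -0.911 → ψ = 0.584
  ψ = 0.584: g = -0.0010, g' = -0.942 → ψ = 0.583
Converged at ψ = 0.583.
Compositions from xᵢ = zᵢ/(1+ψ(Kᵢ−1)), yᵢ = Kᵢxᵢ:
  1: x = 0.223, y = 0.661
  2: x = 0.200, y = 0.185
  3: x = 0.577, y = 0.155

y_3 = 0.155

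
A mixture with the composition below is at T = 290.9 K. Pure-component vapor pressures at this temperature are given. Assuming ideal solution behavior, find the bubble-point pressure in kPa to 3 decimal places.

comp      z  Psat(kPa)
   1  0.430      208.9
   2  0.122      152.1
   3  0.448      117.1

At the bubble point ψ → 0, so ΣzᵢKᵢ = 1 with Kᵢ = Pᵢˢᵃᵗ/P ⇒ P = ΣzᵢPᵢˢᵃᵗ.
P = 0.430·208.9 + 0.122·152.1 + 0.448·117.1 = 160.844 kPa

Pbub = 160.844 kPa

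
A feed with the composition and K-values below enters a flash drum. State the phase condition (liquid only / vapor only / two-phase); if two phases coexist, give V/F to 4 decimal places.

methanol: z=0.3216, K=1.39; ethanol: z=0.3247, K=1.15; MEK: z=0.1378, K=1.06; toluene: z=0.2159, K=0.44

ΣzᵢKᵢ = 1.0615; Σzᵢ/Kᵢ = 1.1344.
Both exceed 1, so a two-phase solution exists.
Material balance + equilibrium reduce to Σ zᵢ(Kᵢ−1)/(1+ψ(Kᵢ−1)) = 0.
Newton–Raphson from ψ = 0.5:
  ψ = 0.5000: g = -0.00963, g' = -0.1716 → ψ = 0.4439
  ψ = 0.4439: g = -0.00027, g' = -0.1623 → ψ = 0.4422
Converged at ψ = 0.4422.

two-phase, V/F = 0.4422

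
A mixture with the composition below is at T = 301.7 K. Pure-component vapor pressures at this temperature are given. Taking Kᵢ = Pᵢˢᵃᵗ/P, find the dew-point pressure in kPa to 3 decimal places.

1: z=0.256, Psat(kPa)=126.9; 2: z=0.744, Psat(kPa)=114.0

At the dew point ψ → 1, so Σzᵢ/Kᵢ = 1 with Kᵢ = Pᵢˢᵃᵗ/P ⇒ 1/P = Σzᵢ/Pᵢˢᵃᵗ.
1/P = 0.256/126.9 + 0.744/114.0 = 0.008544 ⇒ P = 117.046 kPa

Pdew = 117.046 kPa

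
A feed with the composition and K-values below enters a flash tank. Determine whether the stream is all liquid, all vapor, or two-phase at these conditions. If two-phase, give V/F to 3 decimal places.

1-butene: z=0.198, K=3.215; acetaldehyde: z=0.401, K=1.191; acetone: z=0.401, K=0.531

ΣzᵢKᵢ = 1.327; Σzᵢ/Kᵢ = 1.153.
Both exceed 1, so a two-phase solution exists.
Let ψ = V/F and solve Σ zᵢ(Kᵢ−1)/(1+ψ(Kᵢ−1)) = 0.
Iterate (Newton) starting at ψ = 0.5:
  ψ = 0.500: g = 0.0323, g' = -0.381 → ψ = 0.585
  ψ = 0.585: g = 0.0008, g' = -0.364 → ψ = 0.587
Converged at ψ = 0.587.

two-phase, V/F = 0.587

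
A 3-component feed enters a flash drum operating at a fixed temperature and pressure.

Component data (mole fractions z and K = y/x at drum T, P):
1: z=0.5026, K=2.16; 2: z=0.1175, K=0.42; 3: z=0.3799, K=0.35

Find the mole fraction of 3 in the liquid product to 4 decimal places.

x_3 = 0.4977

Material balance + equilibrium reduce to Σ zᵢ(Kᵢ−1)/(1+β(Kᵢ−1)) = 0.
g(0) = ΣzᵢKᵢ − 1 = 0.2679 and g(1) = 1 − Σzᵢ/Kᵢ = -0.5979, so a root lies in (0, 1).
Iterate (Newton) starting at β = 0.37:
  β = 0.3700: g = -0.00397, g' = -0.6734 → β = 0.3641
Converged at β = 0.3641.
Compositions from xᵢ = zᵢ/(1+β(Kᵢ−1)), yᵢ = Kᵢxᵢ:
  1: x = 0.3534, y = 0.7632
  2: x = 0.1490, y = 0.0626
  3: x = 0.4977, y = 0.1742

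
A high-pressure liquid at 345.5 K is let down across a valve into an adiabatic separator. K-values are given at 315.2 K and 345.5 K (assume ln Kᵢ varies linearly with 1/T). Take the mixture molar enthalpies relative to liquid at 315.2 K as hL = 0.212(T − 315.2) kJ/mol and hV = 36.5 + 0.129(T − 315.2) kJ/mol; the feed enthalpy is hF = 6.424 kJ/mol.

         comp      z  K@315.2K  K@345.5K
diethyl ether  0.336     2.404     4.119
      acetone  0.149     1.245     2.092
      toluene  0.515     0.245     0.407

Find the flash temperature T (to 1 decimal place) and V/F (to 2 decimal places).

T = 316.9 K, V/F = 0.17

Adiabatic flash: solve Rachford–Rice at each trial T, then check hF = ψ·hV(T) + (1−ψ)·hL(T).
  T = 315.2 K: K = (2.404, 1.245, 0.245), RR gives ψ = 0.134, H_out = 4.882 kJ/mol
  T = 345.5 K: K = (4.119, 2.092, 0.407), RR gives ψ = 0.588, H_out = 26.406 kJ/mol
  T = 330.4 K: K = (3.189, 1.635, 0.320), RR gives ψ = 0.385, H_out = 16.806 kJ/mol
  T = 322.8 K: K = (2.778, 1.431, 0.281), RR gives ψ = 0.272, H_out = 11.354 kJ/mol
  T = 319.0 K: K = (2.586, 1.336, 0.262), RR gives ψ = 0.207, H_out = 8.288 kJ/mol
  T = 317.1 K: K = (2.494, 1.290, 0.254), RR gives ψ = 0.171, H_out = 6.635 kJ/mol
Linear interpolation between T = 315.2 (H_out = 4.882) and T = 317.1 (H_out = 6.635) on hF = 6.424 gives T ≈ 316.9 K, at which ψ = 0.17.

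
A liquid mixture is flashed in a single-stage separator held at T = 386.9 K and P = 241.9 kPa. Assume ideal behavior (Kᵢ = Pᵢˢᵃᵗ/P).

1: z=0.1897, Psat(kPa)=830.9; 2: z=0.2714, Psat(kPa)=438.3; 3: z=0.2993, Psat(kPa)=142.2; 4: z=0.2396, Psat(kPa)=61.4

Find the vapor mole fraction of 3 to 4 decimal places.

Raoult's law: Kᵢ = Pᵢˢᵃᵗ/P = Pᵢˢᵃᵗ/241.9.
  K_1 = 830.9/241.9 = 3.434890, K_2 = 438.3/241.9 = 1.811906, K_3 = 142.2/241.9 = 0.587846, K_4 = 61.4/241.9 = 0.253824
Rachford–Rice: g(β) = Σ zᵢ(Kᵢ−1)/(1+β(Kᵢ−1)) = 0.
Feasibility: ΣzᵢKᵢ = 1.3801, Σzᵢ/Kᵢ = 1.6581 — both > 1, two phases present.
Newton iteration, β⁰ = 0.5:
  β = 0.5000: g = -0.07553, g' = -0.7393 → β = 0.3978
  β = 0.3978: g = -0.00064, g' = -0.7350 → β = 0.3970
Converged at β = 0.3970.
Compositions from xᵢ = zᵢ/(1+β(Kᵢ−1)), yᵢ = Kᵢxᵢ:
  1: x = 0.0965, y = 0.3313
  2: x = 0.2052, y = 0.3719
  3: x = 0.3578, y = 0.2104
  4: x = 0.3404, y = 0.0864

y_3 = 0.2104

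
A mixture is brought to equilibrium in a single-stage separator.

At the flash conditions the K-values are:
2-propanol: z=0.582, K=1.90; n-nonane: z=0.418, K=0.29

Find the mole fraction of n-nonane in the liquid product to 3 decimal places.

Material balance + equilibrium reduce to Σ zᵢ(Kᵢ−1)/(1+V/F(Kᵢ−1)) = 0.
g(0) = ΣzᵢKᵢ − 1 = 0.227 and g(1) = 1 − Σzᵢ/Kᵢ = -0.748, so a root lies in (0, 1).
Newton iteration, V/F⁰ = 0.5:
  V/F = 0.500: g = -0.0989, g' = -0.731 → V/F = 0.365
  V/F = 0.365: g = -0.0061, g' = -0.651 → V/F = 0.355
Converged at V/F = 0.355.
Compositions from xᵢ = zᵢ/(1+V/F(Kᵢ−1)), yᵢ = Kᵢxᵢ:
  2-propanol: x = 0.441, y = 0.838
  n-nonane: x = 0.559, y = 0.162

x_n-nonane = 0.559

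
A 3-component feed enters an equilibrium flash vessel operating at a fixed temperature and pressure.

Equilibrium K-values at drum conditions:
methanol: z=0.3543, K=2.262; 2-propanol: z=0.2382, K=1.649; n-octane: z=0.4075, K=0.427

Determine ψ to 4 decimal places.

ψ = 0.6181

Rachford–Rice: g(ψ) = Σ zᵢ(Kᵢ−1)/(1+ψ(Kᵢ−1)) = 0.
Feasibility: ΣzᵢKᵢ = 1.3682, Σzᵢ/Kᵢ = 1.2554 — both > 1, two phases present.
Newton–Raphson from ψ = 0.5:
  ψ = 0.5000: g = 0.06360, g' = -0.5321 → ψ = 0.6195
  ψ = 0.6195: g = -0.00081, g' = -0.5504 → ψ = 0.6181
Converged at ψ = 0.6181.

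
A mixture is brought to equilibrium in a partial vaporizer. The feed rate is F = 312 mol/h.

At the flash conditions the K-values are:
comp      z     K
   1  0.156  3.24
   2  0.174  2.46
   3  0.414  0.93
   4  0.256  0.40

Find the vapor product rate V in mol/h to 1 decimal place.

Rachford–Rice: g(β) = Σ zᵢ(Kᵢ−1)/(1+β(Kᵢ−1)) = 0.
Check two-phase: ΣzᵢKᵢ = 1.421 > 1 and Σzᵢ/Kᵢ = 1.204 > 1, so g(0) = 0.421 > 0 and g(1) = -0.204 < 0.
Newton iteration, β⁰ = 0.31:
  β = 0.310: g = 0.1628, g' = -0.590 → β = 0.586
  β = 0.586: g = 0.0208, g' = -0.475 → β = 0.630
Converged at β = 0.630.
Then V = β·F = 0.6300·312 = 196.6 mol/h and L = F − V = 115.4 mol/h.

V = 196.6 mol/h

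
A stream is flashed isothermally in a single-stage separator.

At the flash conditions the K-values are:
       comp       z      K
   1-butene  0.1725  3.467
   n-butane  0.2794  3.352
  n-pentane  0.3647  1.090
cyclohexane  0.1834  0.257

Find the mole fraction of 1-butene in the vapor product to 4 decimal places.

Rachford–Rice: g(ψ) = Σ zᵢ(Kᵢ−1)/(1+ψ(Kᵢ−1)) = 0.
g(0) = ΣzᵢKᵢ − 1 = 0.9793 and g(1) = 1 − Σzᵢ/Kᵢ = -0.1813, so a root lies in (0, 1).
Newton iteration, ψ⁰ = 0.68:
  ψ = 0.6800: g = 0.16726, g' = -0.7914 → ψ = 0.8913
  ψ = 0.8913: g = -0.02783, g' = -1.1539 → ψ = 0.8672
  ψ = 0.8672: g = -0.00096, g' = -1.0768 → ψ = 0.8663
Converged at ψ = 0.8663.
Compositions from xᵢ = zᵢ/(1+ψ(Kᵢ−1)), yᵢ = Kᵢxᵢ:
  1-butene: x = 0.0550, y = 0.1906
  n-butane: x = 0.0920, y = 0.3083
  n-pentane: x = 0.3383, y = 0.3688
  cyclohexane: x = 0.5147, y = 0.1323

y_1-butene = 0.1906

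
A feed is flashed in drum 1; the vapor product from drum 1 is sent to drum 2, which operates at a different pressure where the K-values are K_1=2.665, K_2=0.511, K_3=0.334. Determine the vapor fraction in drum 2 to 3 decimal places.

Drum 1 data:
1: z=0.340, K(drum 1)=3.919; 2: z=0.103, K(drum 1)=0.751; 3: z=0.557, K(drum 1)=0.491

Drum 1:
Material balance + equilibrium reduce to Σ zᵢ(Kᵢ−1)/(1+ψ₁(Kᵢ−1)) = 0.
g(0) = ΣzᵢKᵢ − 1 = 0.683 and g(1) = 1 − Σzᵢ/Kᵢ = -0.358, so a root lies in (0, 1).
Newton iteration, ψ₁⁰ = 0.33:
  ψ₁ = 0.330: g = 0.1368, g' = -0.968 → ψ₁ = 0.471
  ψ₁ = 0.471: g = 0.0156, g' = -0.771 → ψ₁ = 0.492
Converged at ψ₁ = 0.492.
Drum-1 compositions:
  1: x = 0.140, y = 0.547
  2: x = 0.117, y = 0.088
  3: x = 0.743, y = 0.365
Drum-2 feed = drum-1 vapor: z₂ = (0.5470, 0.0881, 0.3648).
Drum 2:
Newton–Raphson from ψ₂ = 0.5:
  ψ₂ = 0.500: g = 0.0757, g' = -0.852 → ψ₂ = 0.589
  ψ₂ = 0.589: g = -0.0003, g' = -0.866 → ψ₂ = 0.588
Converged at ψ₂ = 0.588.
  1: x = 0.276, y = 0.736
  2: x = 0.124, y = 0.063
  3: x = 0.600, y = 0.200

V/F (drum 2) = 0.588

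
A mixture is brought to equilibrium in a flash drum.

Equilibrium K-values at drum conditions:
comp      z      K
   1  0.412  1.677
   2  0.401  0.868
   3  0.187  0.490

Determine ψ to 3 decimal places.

Newton iteration, ψ⁰ = 0.46:
  ψ = 0.460: g = 0.0317, g' = -0.201 → ψ = 0.618
  ψ = 0.618: g = -0.0003, g' = -0.206 → ψ = 0.617
Converged at ψ = 0.617.

ψ = 0.617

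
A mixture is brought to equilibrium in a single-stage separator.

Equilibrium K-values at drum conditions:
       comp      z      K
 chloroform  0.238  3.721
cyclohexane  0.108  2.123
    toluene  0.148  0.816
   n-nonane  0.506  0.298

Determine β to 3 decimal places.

Let β = V/F and solve Σ zᵢ(Kᵢ−1)/(1+β(Kᵢ−1)) = 0.
g(0) = ΣzᵢKᵢ − 1 = 0.386 and g(1) = 1 − Σzᵢ/Kᵢ = -0.994, so a root lies in (0, 1).
Iterate (Newton) starting at β = 0.54:
  β = 0.540: g = -0.2646, g' = -0.995 → β = 0.274
  β = 0.274: g = -0.0048, g' = -1.046 → β = 0.269
Converged at β = 0.269.

β = 0.269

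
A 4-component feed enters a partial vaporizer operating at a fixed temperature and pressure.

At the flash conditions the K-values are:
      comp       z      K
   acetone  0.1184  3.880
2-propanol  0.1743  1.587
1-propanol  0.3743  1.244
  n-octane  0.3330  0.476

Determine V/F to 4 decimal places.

Rachford–Rice: g(V/F) = Σ zᵢ(Kᵢ−1)/(1+V/F(Kᵢ−1)) = 0.
g(0) = ΣzᵢKᵢ − 1 = 0.3601 and g(1) = 1 − Σzᵢ/Kᵢ = -0.1408, so a root lies in (0, 1).
Iterate (Newton) starting at V/F = 0.5:
  V/F = 0.5000: g = 0.06381, g' = -0.3864 → V/F = 0.6651
  V/F = 0.6651: g = 0.00128, g' = -0.3785 → V/F = 0.6685
Converged at V/F = 0.6685.

V/F = 0.6685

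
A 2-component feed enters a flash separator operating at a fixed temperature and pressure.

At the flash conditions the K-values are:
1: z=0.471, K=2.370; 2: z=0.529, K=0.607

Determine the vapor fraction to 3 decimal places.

ψ = 0.812

Rachford–Rice: g(ψ) = Σ zᵢ(Kᵢ−1)/(1+ψ(Kᵢ−1)) = 0.
g(0) = ΣzᵢKᵢ − 1 = 0.437 and g(1) = 1 − Σzᵢ/Kᵢ = -0.070, so a root lies in (0, 1).
Binary case is linear: z₁(K₁−1)(1+ψ(K₂−1)) + z₂(K₂−1)(1+ψ(K₁−1)) = 0
⇒ ψ = [z₁(K₁−1)+z₂(K₂−1)] / [−(K₁−1)(K₂−1)] = 0.4374/0.5384 = 0.812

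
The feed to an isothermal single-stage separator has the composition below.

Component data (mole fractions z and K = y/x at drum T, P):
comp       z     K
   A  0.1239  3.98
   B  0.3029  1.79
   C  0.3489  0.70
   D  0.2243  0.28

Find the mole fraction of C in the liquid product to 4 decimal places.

x_C = 0.3975

Material balance + equilibrium reduce to Σ zᵢ(Kᵢ−1)/(1+ψ(Kᵢ−1)) = 0.
g(0) = ΣzᵢKᵢ − 1 = 0.3423 and g(1) = 1 − Σzᵢ/Kᵢ = -0.4998, so a root lies in (0, 1).
Iterate (Newton) starting at ψ = 0.5:
  ψ = 0.5000: g = -0.05566, g' = -0.6019 → ψ = 0.4075
  ψ = 0.4075: g = -0.00006, g' = -0.6062 → ψ = 0.4074
Converged at ψ = 0.4074.
Compositions from xᵢ = zᵢ/(1+ψ(Kᵢ−1)), yᵢ = Kᵢxᵢ:
  A: x = 0.0560, y = 0.2227
  B: x = 0.2291, y = 0.4102
  C: x = 0.3975, y = 0.2782
  D: x = 0.3174, y = 0.0889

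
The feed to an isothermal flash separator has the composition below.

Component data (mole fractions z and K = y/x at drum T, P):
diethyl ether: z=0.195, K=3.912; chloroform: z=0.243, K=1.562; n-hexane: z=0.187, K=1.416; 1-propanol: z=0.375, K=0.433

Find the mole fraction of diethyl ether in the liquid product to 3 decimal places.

x_diethyl ether = 0.065

Let β = V/F and solve Σ zᵢ(Kᵢ−1)/(1+β(Kᵢ−1)) = 0.
Feasibility: ΣzᵢKᵢ = 1.570, Σzᵢ/Kᵢ = 1.204 — both > 1, two phases present.
Newton–Raphson from β = 0.5:
  β = 0.500: g = 0.1055, g' = -0.578 → β = 0.682
  β = 0.682: g = 0.0025, g' = -0.566 → β = 0.687
Converged at β = 0.687.
Compositions from xᵢ = zᵢ/(1+β(Kᵢ−1)), yᵢ = Kᵢxᵢ:
  diethyl ether: x = 0.065, y = 0.254
  chloroform: x = 0.175, y = 0.274
  n-hexane: x = 0.145, y = 0.206
  1-propanol: x = 0.614, y = 0.266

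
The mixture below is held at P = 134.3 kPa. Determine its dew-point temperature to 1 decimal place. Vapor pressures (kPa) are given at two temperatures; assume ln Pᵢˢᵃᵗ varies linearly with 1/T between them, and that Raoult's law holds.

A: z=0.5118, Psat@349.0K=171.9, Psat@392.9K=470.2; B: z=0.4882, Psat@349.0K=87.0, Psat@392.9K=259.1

T = 354.3 K

Dew-point temperature: Σzᵢ·P/Pᵢˢᵃᵗ(T) = 1. Interpolate ln Pᵢˢᵃᵗ = aᵢ + bᵢ/T.
  T = 349.0 K: ΣzᵢP/Pᵢˢᵃᵗ = 1.1535
  T = 392.9 K: ΣzᵢP/Pᵢˢᵃᵗ = 0.3992
  T = 370.9 K: ΣzᵢP/Pᵢˢᵃᵗ = 0.6583
  T = 359.9 K: ΣzᵢP/Pᵢˢᵃᵗ = 0.8650
  T = 354.4 K: ΣzᵢP/Pᵢˢᵃᵗ = 0.9980
  T = 351.7 K: ΣzᵢP/Pᵢˢᵃᵗ = 1.0723
Interpolating between 351.7 K and 354.4 K gives T ≈ 354.3 K.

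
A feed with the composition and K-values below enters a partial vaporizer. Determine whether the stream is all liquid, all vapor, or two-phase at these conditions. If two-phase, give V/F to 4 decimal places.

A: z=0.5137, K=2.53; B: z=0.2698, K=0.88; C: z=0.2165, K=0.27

two-phase, V/F = 0.7268

ΣzᵢKᵢ = 1.5955; Σzᵢ/Kᵢ = 1.3115.
Both exceed 1, so a two-phase solution exists.
Let ψ = V/F and solve Σ zᵢ(Kᵢ−1)/(1+ψ(Kᵢ−1)) = 0.
Newton iteration, ψ⁰ = 0.44:
  ψ = 0.4400: g = 0.20272, g' = -0.6843 → ψ = 0.7363
  ψ = 0.7363: g = -0.00761, g' = -0.8099 → ψ = 0.7269
  ψ = 0.7269: g = -0.00006, g' = -0.7979 → ψ = 0.7268
Converged at ψ = 0.7268.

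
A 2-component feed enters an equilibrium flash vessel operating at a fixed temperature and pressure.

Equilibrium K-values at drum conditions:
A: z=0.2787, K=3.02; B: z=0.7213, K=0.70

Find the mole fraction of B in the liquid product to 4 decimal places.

Rachford–Rice: g(ψ) = Σ zᵢ(Kᵢ−1)/(1+ψ(Kᵢ−1)) = 0.
Feasibility: ΣzᵢKᵢ = 1.3466, Σzᵢ/Kᵢ = 1.1227 — both > 1, two phases present.
Binary case is linear: z₁(K₁−1)(1+ψ(K₂−1)) + z₂(K₂−1)(1+ψ(K₁−1)) = 0
⇒ ψ = [z₁(K₁−1)+z₂(K₂−1)] / [−(K₁−1)(K₂−1)] = 0.34658/0.60600 = 0.5719
Compositions from xᵢ = zᵢ/(1+ψ(Kᵢ−1)), yᵢ = Kᵢxᵢ:
  A: x = 0.1293, y = 0.3905
  B: x = 0.8707, y = 0.6095

x_B = 0.8707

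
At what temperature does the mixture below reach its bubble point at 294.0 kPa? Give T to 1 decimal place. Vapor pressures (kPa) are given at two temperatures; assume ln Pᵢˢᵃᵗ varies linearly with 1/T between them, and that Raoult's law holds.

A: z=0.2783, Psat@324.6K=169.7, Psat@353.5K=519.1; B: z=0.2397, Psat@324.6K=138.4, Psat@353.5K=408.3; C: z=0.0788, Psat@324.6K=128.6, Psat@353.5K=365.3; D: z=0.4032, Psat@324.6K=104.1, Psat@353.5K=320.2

T = 344.9 K

Bubble-point temperature: ΣzᵢPᵢˢᵃᵗ(T) = P. Interpolate ln Pᵢˢᵃᵗ = aᵢ + bᵢ/T.
  T = 324.6 K: ΣzᵢPᵢˢᵃᵗ = 132.51 kPa
  T = 353.5 K: ΣzᵢPᵢˢᵃᵗ = 400.23 kPa
  T = 339.1 K: ΣzᵢPᵢˢᵃᵗ = 236.21 kPa
  T = 346.3 K: ΣzᵢPᵢˢᵃᵗ = 309.16 kPa
  T = 342.7 K: ΣzᵢPᵢˢᵃᵗ = 270.61 kPa
  T = 344.5 K: ΣzᵢPᵢˢᵃᵗ = 289.34 kPa
Interpolating between 344.5 K and 346.3 K gives T ≈ 344.9 K.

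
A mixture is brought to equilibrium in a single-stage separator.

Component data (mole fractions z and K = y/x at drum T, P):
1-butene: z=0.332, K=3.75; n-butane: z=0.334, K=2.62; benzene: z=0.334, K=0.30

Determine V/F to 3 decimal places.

Newton iteration, V/F⁰ = 0.5:
  V/F = 0.500: g = 0.3237, g' = -1.100 → V/F = 0.794
  V/F = 0.794: g = -0.0032, g' = -1.245 → V/F = 0.792
Converged at V/F = 0.792.

V/F = 0.792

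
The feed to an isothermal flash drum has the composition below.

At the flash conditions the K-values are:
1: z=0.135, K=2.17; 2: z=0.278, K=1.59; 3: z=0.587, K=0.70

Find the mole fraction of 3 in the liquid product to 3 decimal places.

Let ψ = V/F and solve Σ zᵢ(Kᵢ−1)/(1+ψ(Kᵢ−1)) = 0.
g(0) = ΣzᵢKᵢ − 1 = 0.146 and g(1) = 1 − Σzᵢ/Kᵢ = -0.076, so a root lies in (0, 1).
Newton–Raphson from ψ = 0.5:
  ψ = 0.500: g = 0.0191, g' = -0.204 → ψ = 0.594
  ψ = 0.594: g = 0.0004, g' = -0.196 → ψ = 0.596
Converged at ψ = 0.596.
Compositions from xᵢ = zᵢ/(1+ψ(Kᵢ−1)), yᵢ = Kᵢxᵢ:
  1: x = 0.080, y = 0.173
  2: x = 0.206, y = 0.327
  3: x = 0.715, y = 0.500

x_3 = 0.715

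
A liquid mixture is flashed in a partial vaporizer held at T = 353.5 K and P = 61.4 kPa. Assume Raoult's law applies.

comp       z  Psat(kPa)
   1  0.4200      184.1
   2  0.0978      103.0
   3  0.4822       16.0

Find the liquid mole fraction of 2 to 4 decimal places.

Raoult's law: Kᵢ = Pᵢˢᵃᵗ/P = Pᵢˢᵃᵗ/61.4.
  K_1 = 184.1/61.4 = 2.998371, K_2 = 103.0/61.4 = 1.677524, K_3 = 16.0/61.4 = 0.260586
Material balance + equilibrium reduce to Σ zᵢ(Kᵢ−1)/(1+V/F(Kᵢ−1)) = 0.
Feasibility: ΣzᵢKᵢ = 1.5490, Σzᵢ/Kᵢ = 2.0488 — both > 1, two phases present.
Newton–Raphson from V/F = 0.31:
  V/F = 0.3100: g = 0.11044, g' = -1.1139 → V/F = 0.4091
  V/F = 0.4091: g = 0.00245, g' = -1.0771 → V/F = 0.4114
Converged at V/F = 0.4114.
Compositions from xᵢ = zᵢ/(1+V/F(Kᵢ−1)), yᵢ = Kᵢxᵢ:
  1: x = 0.2305, y = 0.6911
  2: x = 0.0765, y = 0.1283
  3: x = 0.6930, y = 0.1806

x_2 = 0.0765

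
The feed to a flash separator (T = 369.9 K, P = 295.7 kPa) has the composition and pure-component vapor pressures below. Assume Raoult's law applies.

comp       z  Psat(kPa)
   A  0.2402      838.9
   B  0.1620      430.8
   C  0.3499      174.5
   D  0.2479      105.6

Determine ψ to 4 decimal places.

ψ = 0.2810

Raoult's law: Kᵢ = Pᵢˢᵃᵗ/P = Pᵢˢᵃᵗ/295.7.
  K_A = 838.9/295.7 = 2.836997, K_B = 430.8/295.7 = 1.456882, K_C = 174.5/295.7 = 0.590125, K_D = 105.6/295.7 = 0.357119
Newton–Raphson from ψ = 0.6:
  ψ = 0.6000: g = -0.18164, g' = -0.5792 → ψ = 0.2864
  ψ = 0.2864: g = -0.00322, g' = -0.6039 → ψ = 0.2810
Converged at ψ = 0.2810.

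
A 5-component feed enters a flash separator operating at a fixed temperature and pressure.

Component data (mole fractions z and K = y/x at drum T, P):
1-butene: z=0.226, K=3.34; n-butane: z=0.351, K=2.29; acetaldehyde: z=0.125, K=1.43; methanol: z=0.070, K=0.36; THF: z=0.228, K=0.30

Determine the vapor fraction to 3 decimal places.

ψ = 0.792

Rachford–Rice: g(ψ) = Σ zᵢ(Kᵢ−1)/(1+ψ(Kᵢ−1)) = 0.
Feasibility: ΣzᵢKᵢ = 1.831, Σzᵢ/Kᵢ = 1.263 — both > 1, two phases present.
Iterate (Newton) starting at ψ = 0.47:
  ψ = 0.470: g = 0.2765, g' = -0.830 → ψ = 0.803
  ψ = 0.803: g = -0.0108, g' = -1.007 → ψ = 0.792
Converged at ψ = 0.792.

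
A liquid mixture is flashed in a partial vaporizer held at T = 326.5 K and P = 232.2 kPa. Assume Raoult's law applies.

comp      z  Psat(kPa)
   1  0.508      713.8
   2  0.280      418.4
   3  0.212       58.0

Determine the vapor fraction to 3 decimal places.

Raoult's law: Kᵢ = Pᵢˢᵃᵗ/P = Pᵢˢᵃᵗ/232.2.
  K_1 = 713.8/232.2 = 3.07407, K_2 = 418.4/232.2 = 1.80189, K_3 = 58.0/232.2 = 0.24978
Let ψ = V/F and solve Σ zᵢ(Kᵢ−1)/(1+ψ(Kᵢ−1)) = 0.
Check two-phase: ΣzᵢKᵢ = 2.119 > 1 and Σzᵢ/Kᵢ = 1.169 > 1, so g(0) = 1.119 > 0 and g(1) = -0.169 < 0.
Iterate (Newton) starting at ψ = 0.55:
  ψ = 0.550: g = 0.3772, g' = -0.909 → ψ = 0.965
  ψ = 0.965: g = -0.0982, g' = -1.864 → ψ = 0.912
  ψ = 0.912: g = -0.0098, g' = -1.519 → ψ = 0.906
Converged at ψ = 0.906.

ψ = 0.906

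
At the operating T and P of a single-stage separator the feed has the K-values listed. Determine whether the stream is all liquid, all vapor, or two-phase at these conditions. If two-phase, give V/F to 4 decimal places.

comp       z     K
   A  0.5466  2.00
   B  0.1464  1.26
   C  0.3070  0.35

ΣzᵢKᵢ = 1.3851; Σzᵢ/Kᵢ = 1.2666.
Both exceed 1, so a two-phase solution exists.
Iterate (Newton) starting at ψ = 0.41:
  ψ = 0.4100: g = 0.15001, g' = -0.5241 → ψ = 0.6962
  ψ = 0.6962: g = -0.01002, g' = -0.6298 → ψ = 0.6803
  ψ = 0.6803: g = -0.00010, g' = -0.6176 → ψ = 0.6801
Converged at ψ = 0.6801.

two-phase, V/F = 0.6801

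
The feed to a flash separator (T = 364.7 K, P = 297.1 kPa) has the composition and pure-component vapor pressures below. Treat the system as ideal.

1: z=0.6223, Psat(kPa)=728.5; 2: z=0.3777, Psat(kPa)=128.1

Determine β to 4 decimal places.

Raoult's law: Kᵢ = Pᵢˢᵃᵗ/P = Pᵢˢᵃᵗ/297.1.
  K_1 = 728.5/297.1 = 2.452036, K_2 = 128.1/297.1 = 0.431168
Binary case is linear: z₁(K₁−1)(1+β(K₂−1)) + z₂(K₂−1)(1+β(K₁−1)) = 0
⇒ β = [z₁(K₁−1)+z₂(K₂−1)] / [−(K₁−1)(K₂−1)] = 0.68875/0.82596 = 0.8339

β = 0.8339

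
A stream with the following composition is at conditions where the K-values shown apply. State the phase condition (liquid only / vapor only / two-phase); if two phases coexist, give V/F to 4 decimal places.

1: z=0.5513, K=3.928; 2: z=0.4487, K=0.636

ΣzᵢKᵢ = 2.4509; Σzᵢ/Kᵢ = 0.8459.
Since Σzᵢ/Kᵢ < 1 the mixture is above its dew point — single vapor phase.

vapor only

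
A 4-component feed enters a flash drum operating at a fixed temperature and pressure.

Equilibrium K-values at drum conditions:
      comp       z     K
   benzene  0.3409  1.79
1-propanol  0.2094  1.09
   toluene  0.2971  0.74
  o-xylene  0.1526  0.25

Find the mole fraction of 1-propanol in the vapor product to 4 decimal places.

y_1-propanol = 0.2220

Let β = V/F and solve Σ zᵢ(Kᵢ−1)/(1+β(Kᵢ−1)) = 0.
Check two-phase: ΣzᵢKᵢ = 1.0965 > 1 and Σzᵢ/Kᵢ = 1.3944 > 1, so g(0) = 0.0965 > 0 and g(1) = -0.3944 < 0.
Newton iteration, β⁰ = 0.5:
  β = 0.5000: g = -0.06082, g' = -0.3572 → β = 0.3297
  β = 0.3297: g = -0.00458, g' = -0.3110 → β = 0.3150
  β = 0.3150: g = -0.00002, g' = -0.3090 → β = 0.3149
Converged at β = 0.3149.
Compositions from xᵢ = zᵢ/(1+β(Kᵢ−1)), yᵢ = Kᵢxᵢ:
  benzene: x = 0.2730, y = 0.4886
  1-propanol: x = 0.2036, y = 0.2220
  toluene: x = 0.3236, y = 0.2395
  o-xylene: x = 0.1998, y = 0.0499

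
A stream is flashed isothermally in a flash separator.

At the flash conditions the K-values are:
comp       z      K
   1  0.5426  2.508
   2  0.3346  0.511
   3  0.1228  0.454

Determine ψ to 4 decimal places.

ψ = 0.7709

Let ψ = V/F and solve Σ zᵢ(Kᵢ−1)/(1+ψ(Kᵢ−1)) = 0.
g(0) = ΣzᵢKᵢ − 1 = 0.5876 and g(1) = 1 − Σzᵢ/Kᵢ = -0.1416, so a root lies in (0, 1).
Newton–Raphson from ψ = 0.5:
  ψ = 0.5000: g = 0.15770, g' = -0.6105 → ψ = 0.7583
  ψ = 0.7583: g = 0.00725, g' = -0.5773 → ψ = 0.7709
Converged at ψ = 0.7709.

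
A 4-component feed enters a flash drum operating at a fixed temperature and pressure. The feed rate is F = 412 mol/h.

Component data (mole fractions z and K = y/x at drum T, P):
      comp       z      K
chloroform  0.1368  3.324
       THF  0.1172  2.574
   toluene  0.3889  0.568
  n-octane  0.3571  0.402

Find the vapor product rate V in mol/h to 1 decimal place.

V = 47.8 mol/h

Newton–Raphson from ψ = 0.5:
  ψ = 0.5000: g = -0.26864, g' = -0.6269 → ψ = 0.0715
  ψ = 0.0715: g = 0.04198, g' = -0.9945 → ψ = 0.1137
  ψ = 0.1137: g = 0.00212, g' = -0.8984 → ψ = 0.1161
Converged at ψ = 0.1161.
Then V = ψ·F = 0.1161·412 = 47.8 mol/h and L = F − V = 364.2 mol/h.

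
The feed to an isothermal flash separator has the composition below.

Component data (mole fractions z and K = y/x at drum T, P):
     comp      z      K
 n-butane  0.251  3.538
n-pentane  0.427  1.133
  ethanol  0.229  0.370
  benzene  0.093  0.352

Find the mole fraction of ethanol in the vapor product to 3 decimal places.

Rachford–Rice: g(β) = Σ zᵢ(Kᵢ−1)/(1+β(Kᵢ−1)) = 0.
Feasibility: ΣzᵢKᵢ = 1.489, Σzᵢ/Kᵢ = 1.331 — both > 1, two phases present.
Newton–Raphson from β = 0.5:
  β = 0.500: g = 0.0342, g' = -0.600 → β = 0.557
Converged at β = 0.557.
Compositions from xᵢ = zᵢ/(1+β(Kᵢ−1)), yᵢ = Kᵢxᵢ:
  n-butane: x = 0.104, y = 0.368
  n-pentane: x = 0.398, y = 0.450
  ethanol: x = 0.353, y = 0.131
  benzene: x = 0.146, y = 0.051

y_ethanol = 0.131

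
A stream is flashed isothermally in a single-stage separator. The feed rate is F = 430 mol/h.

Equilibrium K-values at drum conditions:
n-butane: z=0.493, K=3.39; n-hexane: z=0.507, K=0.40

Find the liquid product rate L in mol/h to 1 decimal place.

Iterate (Newton) starting at β = 0.64:
  β = 0.640: g = -0.0280, g' = -0.921 → β = 0.610
Converged at β = 0.610.
Then V = β·F = 0.6095·430 = 262.1 mol/h and L = F − V = 167.9 mol/h.

L = 167.9 mol/h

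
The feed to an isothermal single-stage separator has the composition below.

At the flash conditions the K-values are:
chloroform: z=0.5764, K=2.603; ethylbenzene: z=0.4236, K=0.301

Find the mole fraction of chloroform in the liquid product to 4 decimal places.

x_chloroform = 0.3036

Rachford–Rice: g(β) = Σ zᵢ(Kᵢ−1)/(1+β(Kᵢ−1)) = 0.
Feasibility: ΣzᵢKᵢ = 1.6279, Σzᵢ/Kᵢ = 1.6287 — both > 1, two phases present.
Binary case is linear: z₁(K₁−1)(1+β(K₂−1)) + z₂(K₂−1)(1+β(K₁−1)) = 0
⇒ β = [z₁(K₁−1)+z₂(K₂−1)] / [−(K₁−1)(K₂−1)] = 0.62787/1.12050 = 0.5604
Compositions from xᵢ = zᵢ/(1+β(Kᵢ−1)), yᵢ = Kᵢxᵢ:
  chloroform: x = 0.3036, y = 0.7904
  ethylbenzene: x = 0.6964, y = 0.2096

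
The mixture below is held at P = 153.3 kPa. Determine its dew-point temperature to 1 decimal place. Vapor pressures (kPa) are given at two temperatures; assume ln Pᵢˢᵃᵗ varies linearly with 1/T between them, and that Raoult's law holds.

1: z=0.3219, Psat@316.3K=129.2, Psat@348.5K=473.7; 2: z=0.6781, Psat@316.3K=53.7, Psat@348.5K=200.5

Dew-point temperature: Σzᵢ·P/Pᵢˢᵃᵗ(T) = 1. Interpolate ln Pᵢˢᵃᵗ = aᵢ + bᵢ/T.
  T = 316.3 K: ΣzᵢP/Pᵢˢᵃᵗ = 2.3177
  T = 348.5 K: ΣzᵢP/Pᵢˢᵃᵗ = 0.6226
  T = 332.4 K: ΣzᵢP/Pᵢˢᵃᵗ = 1.1637
  T = 340.4 K: ΣzᵢP/Pᵢˢᵃᵗ = 0.8466
  T = 336.4 K: ΣzᵢP/Pᵢˢᵃᵗ = 0.9907
  T = 334.4 K: ΣzᵢP/Pᵢˢᵃᵗ = 1.0732
Interpolating between 334.4 K and 336.4 K gives T ≈ 336.2 K.

T = 336.2 K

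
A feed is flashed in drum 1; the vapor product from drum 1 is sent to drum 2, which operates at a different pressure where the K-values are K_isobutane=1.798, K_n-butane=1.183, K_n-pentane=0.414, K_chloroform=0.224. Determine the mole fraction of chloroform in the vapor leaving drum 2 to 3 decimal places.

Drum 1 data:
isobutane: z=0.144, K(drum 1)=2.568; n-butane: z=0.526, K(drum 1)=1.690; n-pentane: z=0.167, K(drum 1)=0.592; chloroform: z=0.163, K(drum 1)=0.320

Drum 1:
Let ψ₁ = V/F and solve Σ zᵢ(Kᵢ−1)/(1+ψ₁(Kᵢ−1)) = 0.
Check two-phase: ΣzᵢKᵢ = 1.410 > 1 and Σzᵢ/Kᵢ = 1.159 > 1, so g(0) = 0.410 > 0 and g(1) = -0.159 < 0.
Newton–Raphson from ψ₁ = 0.3:
  ψ₁ = 0.300: g = 0.2374, g' = -0.491 → ψ₁ = 0.784
  ψ₁ = 0.784: g = -0.0006, g' = -0.582 → ψ₁ = 0.783
Converged at ψ₁ = 0.783.
Drum-1 compositions:
  isobutane: x = 0.065, y = 0.166
  n-butane: x = 0.342, y = 0.577
  n-pentane: x = 0.245, y = 0.145
  chloroform: x = 0.348, y = 0.112
Drum-2 feed = drum-1 vapor: z₂ = (0.1660, 0.5772, 0.1452, 0.1115).
Drum 2:
Let ψ₂ = V/F and solve Σ zᵢ(Kᵢ−1)/(1+ψ₂(Kᵢ−1)) = 0.
g(0) = ΣzᵢKᵢ − 1 = 0.066 and g(1) = 1 − Σzᵢ/Kᵢ = -0.429, so a root lies in (0, 1).
Iterate (Newton) starting at ψ₂ = 0.5:
  ψ₂ = 0.500: g = -0.0703, g' = -0.349 → ψ₂ = 0.299
  ψ₂ = 0.299: g = -0.0087, g' = -0.273 → ψ₂ = 0.267
Converged at ψ₂ = 0.267.
  isobutane: x = 0.137, y = 0.246
  n-butane: x = 0.550, y = 0.651
  n-pentane: x = 0.172, y = 0.071
  chloroform: x = 0.141, y = 0.031

y_chloroform (drum 2) = 0.031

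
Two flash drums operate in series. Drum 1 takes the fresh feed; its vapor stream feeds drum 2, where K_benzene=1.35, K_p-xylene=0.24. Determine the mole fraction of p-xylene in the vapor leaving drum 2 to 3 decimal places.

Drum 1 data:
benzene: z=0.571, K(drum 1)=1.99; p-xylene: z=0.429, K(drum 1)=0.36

Drum 1:
Let ψ₁ = V/F and solve Σ zᵢ(Kᵢ−1)/(1+ψ₁(Kᵢ−1)) = 0.
Check two-phase: ΣzᵢKᵢ = 1.291 > 1 and Σzᵢ/Kᵢ = 1.479 > 1, so g(0) = 0.291 > 0 and g(1) = -0.479 < 0.
Iterate (Newton) starting at ψ₁ = 0.5:
  ψ₁ = 0.500: g = -0.0256, g' = -0.630 → ψ₁ = 0.459
Converged at ψ₁ = 0.459.
Drum-1 compositions:
  benzene: x = 0.393, y = 0.781
  p-xylene: x = 0.607, y = 0.219
Drum-2 feed = drum-1 vapor: z₂ = (0.7813, 0.2187).
Drum 2:
Let ψ₂ = V/F and solve Σ zᵢ(Kᵢ−1)/(1+ψ₂(Kᵢ−1)) = 0.
g(0) = ΣzᵢKᵢ − 1 = 0.107 and g(1) = 1 − Σzᵢ/Kᵢ = -0.490, so a root lies in (0, 1).
Binary case is linear: z₁(K₁−1)(1+ψ₂(K₂−1)) + z₂(K₂−1)(1+ψ₂(K₁−1)) = 0
⇒ ψ₂ = [z₁(K₁−1)+z₂(K₂−1)] / [−(K₁−1)(K₂−1)] = 0.1073/0.2660 = 0.403
  benzene: x = 0.685, y = 0.924
  p-xylene: x = 0.315, y = 0.076

y_p-xylene (drum 2) = 0.076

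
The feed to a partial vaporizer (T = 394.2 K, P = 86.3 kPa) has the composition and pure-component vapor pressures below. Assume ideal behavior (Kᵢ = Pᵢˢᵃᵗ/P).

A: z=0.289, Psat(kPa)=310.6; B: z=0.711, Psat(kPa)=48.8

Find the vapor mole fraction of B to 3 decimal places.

y_B = 0.484

Raoult's law: Kᵢ = Pᵢˢᵃᵗ/P = Pᵢˢᵃᵗ/86.3.
  K_A = 310.6/86.3 = 3.59907, K_B = 48.8/86.3 = 0.56547
Let β = V/F and solve Σ zᵢ(Kᵢ−1)/(1+β(Kᵢ−1)) = 0.
Feasibility: ΣzᵢKᵢ = 1.442, Σzᵢ/Kᵢ = 1.338 — both > 1, two phases present.
Newton iteration, β⁰ = 0.45:
  β = 0.450: g = -0.0378, g' = -0.622 → β = 0.389
  β = 0.389: g = 0.0016, g' = -0.677 → β = 0.392
Converged at β = 0.392.
Compositions from xᵢ = zᵢ/(1+β(Kᵢ−1)), yᵢ = Kᵢxᵢ:
  A: x = 0.143, y = 0.516
  B: x = 0.857, y = 0.484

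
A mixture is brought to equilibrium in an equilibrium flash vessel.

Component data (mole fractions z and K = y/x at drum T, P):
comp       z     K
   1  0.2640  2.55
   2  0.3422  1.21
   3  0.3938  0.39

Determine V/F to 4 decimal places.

Newton–Raphson from V/F = 0.62:
  V/F = 0.6200: g = -0.11407, g' = -0.5557 → V/F = 0.4147
  V/F = 0.4147: g = -0.00639, g' = -0.5104 → V/F = 0.4022
Converged at V/F = 0.4022.

V/F = 0.4022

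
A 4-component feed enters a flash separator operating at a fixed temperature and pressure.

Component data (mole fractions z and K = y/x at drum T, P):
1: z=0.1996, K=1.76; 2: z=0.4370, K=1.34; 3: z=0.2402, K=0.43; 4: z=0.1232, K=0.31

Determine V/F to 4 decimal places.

V/F = 0.2564

Newton iteration, V/F⁰ = 0.45:
  V/F = 0.4500: g = -0.06554, g' = -0.3666 → V/F = 0.2712
  V/F = 0.2712: g = -0.00472, g' = -0.3196 → V/F = 0.2564
Converged at V/F = 0.2564.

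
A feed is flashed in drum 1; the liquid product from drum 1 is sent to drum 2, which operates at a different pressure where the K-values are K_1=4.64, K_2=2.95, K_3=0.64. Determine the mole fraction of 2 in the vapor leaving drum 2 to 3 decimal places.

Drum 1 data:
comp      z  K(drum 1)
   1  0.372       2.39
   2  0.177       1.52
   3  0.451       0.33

y_2 (drum 2) = 0.162

Drum 1:
Material balance + equilibrium reduce to Σ zᵢ(Kᵢ−1)/(1+ψ₁(Kᵢ−1)) = 0.
g(0) = ΣzᵢKᵢ − 1 = 0.307 and g(1) = 1 − Σzᵢ/Kᵢ = -0.639, so a root lies in (0, 1).
Newton–Raphson from ψ₁ = 0.67:
  ψ₁ = 0.670: g = -0.2123, g' = -0.886 → ψ₁ = 0.430
  ψ₁ = 0.430: g = -0.0258, g' = -0.713 → ψ₁ = 0.394
Converged at ψ₁ = 0.394.
Drum-1 compositions:
  1: x = 0.240, y = 0.575
  2: x = 0.147, y = 0.223
  3: x = 0.613, y = 0.202
Drum-2 feed = drum-1 liquid: z₂ = (0.2404, 0.1469, 0.6127).
Drum 2:
Material balance + equilibrium reduce to Σ zᵢ(Kᵢ−1)/(1+ψ₂(Kᵢ−1)) = 0.
Feasibility: ΣzᵢKᵢ = 1.941, Σzᵢ/Kᵢ = 1.059 — both > 1, two phases present.
Newton–Raphson from ψ₂ = 0.48:
  ψ₂ = 0.480: g = 0.1998, g' = -0.687 → ψ₂ = 0.771
  ψ₂ = 0.771: g = 0.0391, g' = -0.461 → ψ₂ = 0.856
  ψ₂ = 0.856: g = 0.0013, g' = -0.432 → ψ₂ = 0.859
Converged at ψ₂ = 0.859.
  1: x = 0.058, y = 0.270
  2: x = 0.055, y = 0.162
  3: x = 0.887, y = 0.568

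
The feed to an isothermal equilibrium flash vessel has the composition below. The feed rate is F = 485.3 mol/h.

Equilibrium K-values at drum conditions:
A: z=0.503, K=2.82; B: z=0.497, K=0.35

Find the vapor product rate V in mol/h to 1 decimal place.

V = 243.0 mol/h

Rachford–Rice: g(V/F) = Σ zᵢ(Kᵢ−1)/(1+V/F(Kᵢ−1)) = 0.
g(0) = ΣzᵢKᵢ − 1 = 0.592 and g(1) = 1 − Σzᵢ/Kᵢ = -0.598, so a root lies in (0, 1).
Binary case is linear: z₁(K₁−1)(1+V/F(K₂−1)) + z₂(K₂−1)(1+V/F(K₁−1)) = 0
⇒ V/F = [z₁(K₁−1)+z₂(K₂−1)] / [−(K₁−1)(K₂−1)] = 0.5924/1.1830 = 0.501
Then V = V/F·F = 0.5008·485.3 = 243.0 mol/h and L = F − V = 242.3 mol/h.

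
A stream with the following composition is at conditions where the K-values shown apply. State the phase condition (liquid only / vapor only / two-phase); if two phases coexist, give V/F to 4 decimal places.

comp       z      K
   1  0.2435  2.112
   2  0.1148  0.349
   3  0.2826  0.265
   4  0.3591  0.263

ΣzᵢKᵢ = 0.7237; Σzᵢ/Kᵢ = 2.8760.
Since ΣzᵢKᵢ < 1 the mixture is below its bubble point — single liquid phase.

liquid only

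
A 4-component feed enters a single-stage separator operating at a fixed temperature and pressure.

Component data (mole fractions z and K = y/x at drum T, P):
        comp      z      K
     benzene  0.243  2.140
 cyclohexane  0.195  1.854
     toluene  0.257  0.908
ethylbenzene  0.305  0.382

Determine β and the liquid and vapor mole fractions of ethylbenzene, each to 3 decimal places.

Newton–Raphson from β = 0.62:
  β = 0.620: g = -0.0595, g' = -0.478 → β = 0.496
  β = 0.496: g = -0.0024, g' = -0.444 → β = 0.490
Converged at β = 0.490.
Compositions from xᵢ = zᵢ/(1+β(Kᵢ−1)), yᵢ = Kᵢxᵢ:
  benzene: x = 0.156, y = 0.334
  cyclohexane: x = 0.137, y = 0.255
  toluene: x = 0.269, y = 0.244
  ethylbenzene: x = 0.437, y = 0.167

β = 0.490, x_ethylbenzene = 0.437, y_ethylbenzene = 0.167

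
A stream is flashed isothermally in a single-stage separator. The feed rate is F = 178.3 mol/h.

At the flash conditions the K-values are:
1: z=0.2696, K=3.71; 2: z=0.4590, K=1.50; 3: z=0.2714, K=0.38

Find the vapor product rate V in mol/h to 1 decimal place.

V = 158.1 mol/h

Material balance + equilibrium reduce to Σ zᵢ(Kᵢ−1)/(1+V/F(Kᵢ−1)) = 0.
Feasibility: ΣzᵢKᵢ = 1.7918, Σzᵢ/Kᵢ = 1.0929 — both > 1, two phases present.
Iterate (Newton) starting at V/F = 0.5:
  V/F = 0.5000: g = 0.24997, g' = -0.6496 → V/F = 0.8848
  V/F = 0.8848: g = 0.00137, g' = -0.7386 → V/F = 0.8867
Converged at V/F = 0.8867.
Then V = V/F·F = 0.8867·178.3 = 158.1 mol/h and L = F − V = 20.2 mol/h.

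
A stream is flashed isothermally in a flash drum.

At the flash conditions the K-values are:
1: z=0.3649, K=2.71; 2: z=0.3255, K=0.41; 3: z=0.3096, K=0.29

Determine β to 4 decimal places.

Material balance + equilibrium reduce to Σ zᵢ(Kᵢ−1)/(1+β(Kᵢ−1)) = 0.
g(0) = ΣzᵢKᵢ − 1 = 0.2121 and g(1) = 1 − Σzᵢ/Kᵢ = -0.9961, so a root lies in (0, 1).
Newton iteration, β⁰ = 0.66:
  β = 0.6600: g = -0.43503, g' = -1.0921 → β = 0.2616
  β = 0.2616: g = -0.06597, g' = -0.9032 → β = 0.1886
  β = 0.1886: g = 0.00192, g' = -0.9616 → β = 0.1906
Converged at β = 0.1906.

β = 0.1906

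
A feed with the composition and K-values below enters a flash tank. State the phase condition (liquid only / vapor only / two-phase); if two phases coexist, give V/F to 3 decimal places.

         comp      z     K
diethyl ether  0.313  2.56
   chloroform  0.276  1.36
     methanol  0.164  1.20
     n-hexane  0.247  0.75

vapor only

ΣzᵢKᵢ = 1.559; Σzᵢ/Kᵢ = 0.791.
Since Σzᵢ/Kᵢ < 1 the mixture is above its dew point — single vapor phase.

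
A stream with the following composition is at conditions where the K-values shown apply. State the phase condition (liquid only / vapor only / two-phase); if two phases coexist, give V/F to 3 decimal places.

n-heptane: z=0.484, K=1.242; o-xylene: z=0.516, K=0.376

liquid only

ΣzᵢKᵢ = 0.795; Σzᵢ/Kᵢ = 1.762.
Since ΣzᵢKᵢ < 1 the mixture is below its bubble point — single liquid phase.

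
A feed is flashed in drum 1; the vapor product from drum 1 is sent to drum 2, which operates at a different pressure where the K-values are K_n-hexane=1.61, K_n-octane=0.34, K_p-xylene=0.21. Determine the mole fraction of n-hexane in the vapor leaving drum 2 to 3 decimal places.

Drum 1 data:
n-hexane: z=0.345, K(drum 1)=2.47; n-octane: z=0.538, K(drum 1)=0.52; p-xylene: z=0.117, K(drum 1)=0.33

y_n-hexane (drum 2) = 0.847

Drum 1:
Let ψ₁ = V/F and solve Σ zᵢ(Kᵢ−1)/(1+ψ₁(Kᵢ−1)) = 0.
g(0) = ΣzᵢKᵢ − 1 = 0.171 and g(1) = 1 − Σzᵢ/Kᵢ = -0.529, so a root lies in (0, 1).
Newton–Raphson from ψ₁ = 0.5:
  ψ₁ = 0.500: g = -0.1654, g' = -0.581 → ψ₁ = 0.215
  ψ₁ = 0.215: g = 0.0056, g' = -0.656 → ψ₁ = 0.224
Converged at ψ₁ = 0.224.
Drum-1 compositions:
  n-hexane: x = 0.260, y = 0.641
  n-octane: x = 0.603, y = 0.313
  p-xylene: x = 0.138, y = 0.045
Drum-2 feed = drum-1 vapor: z₂ = (0.6411, 0.3134, 0.0454).
Drum 2:
Rachford–Rice: g(ψ₂) = Σ zᵢ(Kᵢ−1)/(1+ψ₂(Kᵢ−1)) = 0.
g(0) = ΣzᵢKᵢ − 1 = 0.148 and g(1) = 1 − Σzᵢ/Kᵢ = -0.536, so a root lies in (0, 1).
Newton iteration, ψ₂⁰ = 0.4:
  ψ₂ = 0.400: g = -0.0192, g' = -0.467 → ψ₂ = 0.359
  ψ₂ = 0.359: g = -0.0004, g' = -0.450 → ψ₂ = 0.358
Converged at ψ₂ = 0.358.
  n-hexane: x = 0.526, y = 0.847
  n-octane: x = 0.410, y = 0.140
  p-xylene: x = 0.063, y = 0.013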